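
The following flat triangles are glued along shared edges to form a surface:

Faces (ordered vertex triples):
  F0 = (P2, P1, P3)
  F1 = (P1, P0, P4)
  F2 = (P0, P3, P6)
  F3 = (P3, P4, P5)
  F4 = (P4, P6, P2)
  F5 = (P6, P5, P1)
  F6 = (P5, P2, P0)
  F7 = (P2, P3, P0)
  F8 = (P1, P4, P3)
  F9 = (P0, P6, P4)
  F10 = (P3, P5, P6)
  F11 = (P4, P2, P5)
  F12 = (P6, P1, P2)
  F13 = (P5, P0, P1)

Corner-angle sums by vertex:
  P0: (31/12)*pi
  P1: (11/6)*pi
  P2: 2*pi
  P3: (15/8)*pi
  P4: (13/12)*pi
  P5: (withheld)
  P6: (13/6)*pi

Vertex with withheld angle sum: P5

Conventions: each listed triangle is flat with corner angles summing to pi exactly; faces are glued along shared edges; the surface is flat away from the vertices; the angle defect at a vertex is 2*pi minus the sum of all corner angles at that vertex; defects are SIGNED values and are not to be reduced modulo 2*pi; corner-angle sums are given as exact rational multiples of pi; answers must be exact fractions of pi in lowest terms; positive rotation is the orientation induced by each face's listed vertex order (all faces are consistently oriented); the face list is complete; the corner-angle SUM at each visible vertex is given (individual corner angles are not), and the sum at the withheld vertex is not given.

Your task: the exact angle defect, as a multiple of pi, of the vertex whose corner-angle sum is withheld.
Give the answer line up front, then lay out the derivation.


Answer: defect(P5) = (-11/24)*pi

V = 7, E = 21, F = 14; chi = V - E + F = 0
Gauss-Bonnet: total defect = 2*pi*chi = 0; visible defects sum to (11/24)*pi


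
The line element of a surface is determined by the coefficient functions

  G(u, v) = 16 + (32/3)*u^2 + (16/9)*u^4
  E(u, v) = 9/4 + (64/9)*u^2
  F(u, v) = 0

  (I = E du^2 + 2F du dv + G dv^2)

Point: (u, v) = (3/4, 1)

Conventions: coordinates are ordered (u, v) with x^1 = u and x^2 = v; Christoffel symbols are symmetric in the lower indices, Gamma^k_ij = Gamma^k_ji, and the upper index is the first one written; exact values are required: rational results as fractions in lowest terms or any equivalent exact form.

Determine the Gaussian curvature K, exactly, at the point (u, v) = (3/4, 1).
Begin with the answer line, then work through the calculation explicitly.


Answer: K = -384/11875

E = 25/4, F = 0, G = 361/16, EG - F^2 = 9025/64 at the point
E_u = 32/3, E_v = 0, F_u = 0, F_v = 0, G_u = 19, G_v = 0
E_vv = 0, F_uv = 0, G_uu = 100/3
By Brioschi, K is (det M1 - det M2) divided by (EG - F^2) squared.
M1 = [[-E_vv/2 + F_uv - G_uu/2, E_u/2, F_u - E_v/2], [F_v - G_u/2, E, F], [G_v/2, F, G]] = [[-50/3, 16/3, 0], [-19/2, 25/4, 0], [0, 0, 361/16]]; det M1 = -38627/32
M2 = [[0, E_v/2, G_u/2], [E_v/2, E, F], [G_u/2, F, G]] = [[0, 0, 19/2], [0, 25/4, 0], [19/2, 0, 361/16]]; det M2 = -9025/16
det M1 - det M2 = -20577/32; K = -20577/32 / (9025/64)^2 = -384/11875


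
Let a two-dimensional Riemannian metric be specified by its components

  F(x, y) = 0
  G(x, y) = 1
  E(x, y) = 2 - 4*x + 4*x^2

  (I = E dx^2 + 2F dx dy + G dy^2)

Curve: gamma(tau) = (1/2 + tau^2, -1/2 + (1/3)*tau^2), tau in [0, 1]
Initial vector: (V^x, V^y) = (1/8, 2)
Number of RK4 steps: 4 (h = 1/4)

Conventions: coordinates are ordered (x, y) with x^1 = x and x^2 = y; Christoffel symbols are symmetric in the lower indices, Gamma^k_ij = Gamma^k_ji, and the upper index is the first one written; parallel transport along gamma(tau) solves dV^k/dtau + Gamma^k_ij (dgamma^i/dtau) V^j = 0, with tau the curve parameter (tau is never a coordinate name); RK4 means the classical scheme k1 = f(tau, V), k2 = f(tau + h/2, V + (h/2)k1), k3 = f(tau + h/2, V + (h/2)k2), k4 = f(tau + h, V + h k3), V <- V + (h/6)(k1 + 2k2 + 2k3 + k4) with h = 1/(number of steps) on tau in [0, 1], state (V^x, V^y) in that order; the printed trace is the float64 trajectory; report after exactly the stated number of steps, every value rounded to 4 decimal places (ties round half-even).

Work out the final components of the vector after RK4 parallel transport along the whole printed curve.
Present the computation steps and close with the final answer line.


gamma'(tau) = (2*tau, (2/3)*tau); f(tau, V)^k = -Gamma^k_ij(gamma(tau)) gamma'^i(tau) V^j; h = 1/4; intermediate values shown to 6 dp
curve data and Christoffel symbols at the stage parameters:
  tau = 0.000000: gamma = (0.500000, -0.500000), gamma' = (0.000000, 0.000000); Gamma_xxx = 0.000000, Gamma_xxy = 0.000000, Gamma_xyy = 0.000000, Gamma_yxx = 0.000000, Gamma_yxy = 0.000000, Gamma_yyy = 0.000000
  tau = 0.125000: gamma = (0.515625, -0.494792), gamma' = (0.250000, 0.083333); Gamma_xxx = 0.062439, Gamma_xxy = 0.000000, Gamma_xyy = 0.000000, Gamma_yxx = 0.000000, Gamma_yxy = 0.000000, Gamma_yyy = 0.000000
  tau = 0.250000: gamma = (0.562500, -0.479167), gamma' = (0.500000, 0.166667); Gamma_xxx = 0.246154, Gamma_xxy = 0.000000, Gamma_xyy = 0.000000, Gamma_yxx = 0.000000, Gamma_yxy = 0.000000, Gamma_yyy = 0.000000
  tau = 0.375000: gamma = (0.640625, -0.453125), gamma' = (0.750000, 0.250000); Gamma_xxx = 0.521267, Gamma_xxy = 0.000000, Gamma_xyy = 0.000000, Gamma_yxx = 0.000000, Gamma_yxy = 0.000000, Gamma_yyy = 0.000000
  tau = 0.500000: gamma = (0.750000, -0.416667), gamma' = (1.000000, 0.333333); Gamma_xxx = 0.800000, Gamma_xxy = 0.000000, Gamma_xyy = 0.000000, Gamma_yxx = 0.000000, Gamma_yxy = 0.000000, Gamma_yyy = 0.000000
  tau = 0.625000: gamma = (0.890625, -0.369792), gamma' = (1.250000, 0.416667); Gamma_xxx = 0.970285, Gamma_xxy = 0.000000, Gamma_xyy = 0.000000, Gamma_yxx = 0.000000, Gamma_yxy = 0.000000, Gamma_yyy = 0.000000
  tau = 0.750000: gamma = (1.062500, -0.312500), gamma' = (1.500000, 0.500000); Gamma_xxx = 0.993103, Gamma_xxy = 0.000000, Gamma_xyy = 0.000000, Gamma_yxx = 0.000000, Gamma_yxy = 0.000000, Gamma_yyy = 0.000000
  tau = 0.875000: gamma = (1.265625, -0.244792), gamma' = (1.750000, 0.583333); Gamma_xxx = 0.915620, Gamma_xxy = 0.000000, Gamma_xyy = 0.000000, Gamma_yxx = 0.000000, Gamma_yxy = 0.000000, Gamma_yyy = 0.000000
  tau = 1.000000: gamma = (1.500000, -0.166667), gamma' = (2.000000, 0.666667); Gamma_xxx = 0.800000, Gamma_xxy = 0.000000, Gamma_xyy = 0.000000, Gamma_yxx = 0.000000, Gamma_yxy = 0.000000, Gamma_yyy = 0.000000
step 0: V^x = 0.1250, V^y = 2.0000
step 1: k1 = (0.000000, 0.000000), k2 = (-0.001951, 0.000000), k3 = (-0.001947, 0.000000), k4 = (-0.015325, 0.000000); V <- V + (h/6)(k1 + 2k2 + 2k3 + k4): V^x = 0.1240, V^y = 2.0000
step 2: k1 = (-0.015266, 0.000000), k2 = (-0.047746, 0.000000), k3 = (-0.046159, 0.000000), k4 = (-0.089998, 0.000000); V <- V + (h/6)(k1 + 2k2 + 2k3 + k4): V^x = 0.1118, V^y = 2.0000
step 3: k1 = (-0.089460, 0.000000), k2 = (-0.122065, 0.000000), k3 = (-0.117122, 0.000000), k4 = (-0.122963, 0.000000); V <- V + (h/6)(k1 + 2k2 + 2k3 + k4): V^x = 0.0830, V^y = 2.0000
step 4: k1 = (-0.123704, 0.000000), k2 = (-0.108284, 0.000000), k3 = (-0.111373, 0.000000), k4 = (-0.088318, 0.000000); V <- V + (h/6)(k1 + 2k2 + 2k3 + k4): V^x = 0.0559, V^y = 2.0000

Answer: V^x = 0.0559, V^y = 2.0000


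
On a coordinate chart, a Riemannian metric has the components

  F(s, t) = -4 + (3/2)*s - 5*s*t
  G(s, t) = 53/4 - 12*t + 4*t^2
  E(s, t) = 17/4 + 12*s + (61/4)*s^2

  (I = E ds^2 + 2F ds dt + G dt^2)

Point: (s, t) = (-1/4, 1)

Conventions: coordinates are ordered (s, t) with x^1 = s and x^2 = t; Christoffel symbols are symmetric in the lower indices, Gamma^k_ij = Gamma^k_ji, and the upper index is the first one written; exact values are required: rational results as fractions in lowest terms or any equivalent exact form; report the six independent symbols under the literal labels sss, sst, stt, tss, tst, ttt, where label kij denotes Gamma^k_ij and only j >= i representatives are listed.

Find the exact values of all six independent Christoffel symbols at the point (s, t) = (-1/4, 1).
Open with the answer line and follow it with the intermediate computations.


Answer: Gamma_sss = 140/461, Gamma_sst = 0, Gamma_stt = 80/461, Gamma_tss = -224/461, Gamma_tst = 0, Gamma_ttt = -128/461

E = 141/64, F = -25/8, G = 21/4 at the point
E_s = 35/8, E_t = 0, F_s = -7/2, F_t = 5/4, G_s = 0, G_t = -4
EG - F^2 = 461/256;  g^inv = (256/461) * [[21/4, 25/8], [25/8, 141/64]]
first-kind symbols [ij,l] = (1/2)(d_i g_jl + d_j g_il - d_l g_ij): [ss,s] = E_s/2 = 35/16, [ss,t] = F_s - E_t/2 = -7/2, [st,s] = E_t/2 = 0, [st,t] = G_s/2 = 0, [tt,s] = F_t - G_s/2 = 5/4, [tt,t] = G_t/2 = -2
Gamma^s_ij = (G*[ij,s] - F*[ij,t])/(EG - F^2), Gamma^t_ij = (E*[ij,t] - F*[ij,s])/(EG - F^2)


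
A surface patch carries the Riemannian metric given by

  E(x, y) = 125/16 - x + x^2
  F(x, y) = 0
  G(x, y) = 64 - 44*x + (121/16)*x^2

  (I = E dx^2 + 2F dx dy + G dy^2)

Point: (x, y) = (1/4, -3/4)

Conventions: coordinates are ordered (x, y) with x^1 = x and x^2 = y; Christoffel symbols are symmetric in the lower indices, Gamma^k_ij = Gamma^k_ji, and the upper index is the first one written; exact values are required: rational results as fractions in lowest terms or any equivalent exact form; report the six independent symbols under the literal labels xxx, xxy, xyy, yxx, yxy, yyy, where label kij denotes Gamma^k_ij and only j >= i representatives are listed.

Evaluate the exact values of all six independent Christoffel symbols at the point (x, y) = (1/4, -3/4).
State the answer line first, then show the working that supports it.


Answer: Gamma_xxx = -2/61, Gamma_xxy = 0, Gamma_xyy = 1287/488, Gamma_yxx = 0, Gamma_yxy = -44/117, Gamma_yyy = 0

E = 61/8, F = 0, G = 13689/256 at the point
E_x = -1/2, E_y = 0, F_x = 0, F_y = 0, G_x = -1287/32, G_y = 0
EG - F^2 = 835029/2048;  g^inv = (2048/835029) * [[13689/256, 0], [0, 61/8]]
first-kind symbols [ij,l] = (1/2)(d_i g_jl + d_j g_il - d_l g_ij): [xx,x] = E_x/2 = -1/4, [xx,y] = F_x - E_y/2 = 0, [xy,x] = E_y/2 = 0, [xy,y] = G_x/2 = -1287/64, [yy,x] = F_y - G_x/2 = 1287/64, [yy,y] = G_y/2 = 0
Gamma^x_ij = (G*[ij,x] - F*[ij,y])/(EG - F^2), Gamma^y_ij = (E*[ij,y] - F*[ij,x])/(EG - F^2)


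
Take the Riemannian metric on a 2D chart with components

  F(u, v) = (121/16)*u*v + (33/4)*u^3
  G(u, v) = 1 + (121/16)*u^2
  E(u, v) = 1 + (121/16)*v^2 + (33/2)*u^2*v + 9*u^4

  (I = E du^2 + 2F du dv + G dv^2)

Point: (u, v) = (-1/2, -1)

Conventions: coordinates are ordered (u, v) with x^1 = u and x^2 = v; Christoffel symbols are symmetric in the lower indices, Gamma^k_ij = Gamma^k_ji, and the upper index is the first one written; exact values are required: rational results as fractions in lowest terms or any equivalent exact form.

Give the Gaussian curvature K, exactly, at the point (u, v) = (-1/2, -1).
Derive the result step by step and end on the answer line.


E = 5, F = 11/4, G = 185/64, EG - F^2 = 441/64 at the point
E_u = 12, E_v = -11, F_u = -11/8, F_v = -121/32, G_u = -121/16, G_v = 0
E_vv = 121/8, F_uv = 121/16, G_uu = 121/8
Using the Brioschi determinant formula for K from the metric derivatives:
M1 = [[-E_vv/2 + F_uv - G_uu/2, E_u/2, F_u - E_v/2], [F_v - G_u/2, E, F], [G_v/2, F, G]] = [[-121/16, 6, 33/8], [0, 5, 11/4], [0, 11/4, 185/64]]; det M1 = -53361/1024
M2 = [[0, E_v/2, G_u/2], [E_v/2, E, F], [G_u/2, F, G]] = [[0, -11/2, -121/32], [-11/2, 5, 11/4], [-121/32, 11/4, 185/64]]; det M2 = -45617/1024
det M1 - det M2 = -121/16; K = -121/16 / (441/64)^2 = -30976/194481

Answer: K = -30976/194481


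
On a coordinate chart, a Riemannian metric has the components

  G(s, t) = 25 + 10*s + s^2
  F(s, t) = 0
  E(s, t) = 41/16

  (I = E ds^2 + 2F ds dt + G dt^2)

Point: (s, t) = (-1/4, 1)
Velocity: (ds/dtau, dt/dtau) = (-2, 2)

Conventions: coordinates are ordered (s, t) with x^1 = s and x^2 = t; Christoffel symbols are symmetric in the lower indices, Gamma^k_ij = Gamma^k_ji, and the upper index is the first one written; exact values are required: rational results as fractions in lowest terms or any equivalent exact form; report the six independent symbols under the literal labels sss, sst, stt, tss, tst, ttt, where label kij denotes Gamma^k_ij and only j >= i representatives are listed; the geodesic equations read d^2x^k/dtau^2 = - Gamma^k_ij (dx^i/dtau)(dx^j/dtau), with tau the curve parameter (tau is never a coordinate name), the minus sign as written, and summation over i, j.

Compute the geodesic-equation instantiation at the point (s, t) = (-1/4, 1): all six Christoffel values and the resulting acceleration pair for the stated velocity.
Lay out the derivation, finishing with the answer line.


E = 41/16, F = 0, G = 361/16 at the point
E_s = 0, E_t = 0, F_s = 0, F_t = 0, G_s = 19/2, G_t = 0
EG - F^2 = 14801/256;  g^inv = (256/14801) * [[361/16, 0], [0, 41/16]]
first-kind symbols [ij,l] = (1/2)(d_i g_jl + d_j g_il - d_l g_ij): [ss,s] = E_s/2 = 0, [ss,t] = F_s - E_t/2 = 0, [st,s] = E_t/2 = 0, [st,t] = G_s/2 = 19/4, [tt,s] = F_t - G_s/2 = -19/4, [tt,t] = G_t/2 = 0
Gamma^s_ij = (G*[ij,s] - F*[ij,t])/(EG - F^2), Gamma^t_ij = (E*[ij,t] - F*[ij,s])/(EG - F^2)
Gamma_sss = 0, Gamma_sst = 0, Gamma_stt = -76/41, Gamma_tss = 0, Gamma_tst = 4/19, Gamma_ttt = 0
d^2s/dtau^2 = -(Gamma_sss*(-2)^2 + 2*Gamma_sst*(-2)*(2) + Gamma_stt*(2)^2) = 304/41
d^2t/dtau^2 = -(Gamma_tss*(-2)^2 + 2*Gamma_tst*(-2)*(2) + Gamma_ttt*(2)^2) = 32/19

Answer: Gamma_sss = 0, Gamma_sst = 0, Gamma_stt = -76/41, Gamma_tss = 0, Gamma_tst = 4/19, Gamma_ttt = 0; accelerations (d^2s/dtau^2, d^2t/dtau^2) = (304/41, 32/19)


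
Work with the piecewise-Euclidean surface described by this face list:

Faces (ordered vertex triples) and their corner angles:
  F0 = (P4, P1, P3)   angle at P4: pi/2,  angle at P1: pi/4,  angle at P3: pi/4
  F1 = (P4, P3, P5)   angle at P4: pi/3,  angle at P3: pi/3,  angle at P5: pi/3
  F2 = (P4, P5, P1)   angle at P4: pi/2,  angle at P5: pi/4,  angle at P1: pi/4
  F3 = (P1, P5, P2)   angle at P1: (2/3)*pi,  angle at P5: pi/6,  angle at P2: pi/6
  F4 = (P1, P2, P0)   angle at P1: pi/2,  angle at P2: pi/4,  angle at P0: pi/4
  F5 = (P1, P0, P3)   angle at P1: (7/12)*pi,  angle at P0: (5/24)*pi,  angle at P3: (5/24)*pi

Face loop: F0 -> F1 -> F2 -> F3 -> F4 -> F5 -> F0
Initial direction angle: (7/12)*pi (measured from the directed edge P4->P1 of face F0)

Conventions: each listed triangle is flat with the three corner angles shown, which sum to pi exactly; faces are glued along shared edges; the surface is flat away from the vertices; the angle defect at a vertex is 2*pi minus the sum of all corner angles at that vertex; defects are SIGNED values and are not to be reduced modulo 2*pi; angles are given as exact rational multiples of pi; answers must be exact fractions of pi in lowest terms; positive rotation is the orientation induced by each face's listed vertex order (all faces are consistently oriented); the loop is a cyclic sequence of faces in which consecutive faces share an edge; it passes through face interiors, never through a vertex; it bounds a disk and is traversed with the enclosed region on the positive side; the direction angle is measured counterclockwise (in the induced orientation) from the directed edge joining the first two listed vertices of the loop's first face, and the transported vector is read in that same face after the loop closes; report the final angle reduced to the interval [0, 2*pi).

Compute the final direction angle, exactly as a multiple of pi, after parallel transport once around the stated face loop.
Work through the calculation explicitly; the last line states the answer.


enclosed vertex P1: corner angles sum to (9/4)*pi, defect = 2*pi - (9/4)*pi = -pi/4
enclosed vertex P4: corner angles sum to (4/3)*pi, defect = 2*pi - (4/3)*pi = (2/3)*pi
summing the enclosed defects onto the initial angle, mod 2*pi in the induced orientation:
final angle = (7/12)*pi + (5/12)*pi = pi (mod 2*pi)

Answer: final direction angle = pi


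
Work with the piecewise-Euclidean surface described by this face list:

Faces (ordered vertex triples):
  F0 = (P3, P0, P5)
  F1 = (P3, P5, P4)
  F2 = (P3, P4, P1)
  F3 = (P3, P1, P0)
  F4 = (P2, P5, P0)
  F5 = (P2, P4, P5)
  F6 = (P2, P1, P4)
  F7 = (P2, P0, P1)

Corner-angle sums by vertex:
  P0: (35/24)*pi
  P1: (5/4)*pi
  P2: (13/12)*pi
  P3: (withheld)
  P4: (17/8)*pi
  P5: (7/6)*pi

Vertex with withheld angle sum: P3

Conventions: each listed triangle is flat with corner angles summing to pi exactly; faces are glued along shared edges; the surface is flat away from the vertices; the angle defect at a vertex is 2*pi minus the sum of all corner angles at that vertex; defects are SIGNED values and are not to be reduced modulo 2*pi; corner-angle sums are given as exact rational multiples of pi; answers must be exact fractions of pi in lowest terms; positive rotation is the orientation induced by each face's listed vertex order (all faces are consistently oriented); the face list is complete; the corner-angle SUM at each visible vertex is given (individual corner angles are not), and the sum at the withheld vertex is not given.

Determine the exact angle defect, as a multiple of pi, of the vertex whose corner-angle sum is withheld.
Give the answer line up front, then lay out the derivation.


Answer: defect(P3) = (13/12)*pi

V = 6, E = 12, F = 8; chi = V - E + F = 2
Gauss-Bonnet: total defect = 2*pi*chi = 4*pi; visible defects sum to (35/12)*pi


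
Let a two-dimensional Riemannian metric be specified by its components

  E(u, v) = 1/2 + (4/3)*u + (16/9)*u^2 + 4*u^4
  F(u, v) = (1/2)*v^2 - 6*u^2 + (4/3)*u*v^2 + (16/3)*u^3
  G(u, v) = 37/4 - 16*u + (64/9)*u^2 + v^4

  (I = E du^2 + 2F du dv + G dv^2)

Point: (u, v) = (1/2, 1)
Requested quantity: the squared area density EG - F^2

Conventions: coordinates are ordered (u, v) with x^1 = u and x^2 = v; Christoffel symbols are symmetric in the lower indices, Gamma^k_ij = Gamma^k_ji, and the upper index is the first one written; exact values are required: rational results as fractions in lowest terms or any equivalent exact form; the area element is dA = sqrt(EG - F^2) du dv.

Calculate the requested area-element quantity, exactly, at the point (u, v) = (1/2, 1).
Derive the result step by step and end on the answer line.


E = 67/36, F = 1/3, G = 145/36; EG - F^2 = 9571/1296

Answer: EG - F^2 = 9571/1296


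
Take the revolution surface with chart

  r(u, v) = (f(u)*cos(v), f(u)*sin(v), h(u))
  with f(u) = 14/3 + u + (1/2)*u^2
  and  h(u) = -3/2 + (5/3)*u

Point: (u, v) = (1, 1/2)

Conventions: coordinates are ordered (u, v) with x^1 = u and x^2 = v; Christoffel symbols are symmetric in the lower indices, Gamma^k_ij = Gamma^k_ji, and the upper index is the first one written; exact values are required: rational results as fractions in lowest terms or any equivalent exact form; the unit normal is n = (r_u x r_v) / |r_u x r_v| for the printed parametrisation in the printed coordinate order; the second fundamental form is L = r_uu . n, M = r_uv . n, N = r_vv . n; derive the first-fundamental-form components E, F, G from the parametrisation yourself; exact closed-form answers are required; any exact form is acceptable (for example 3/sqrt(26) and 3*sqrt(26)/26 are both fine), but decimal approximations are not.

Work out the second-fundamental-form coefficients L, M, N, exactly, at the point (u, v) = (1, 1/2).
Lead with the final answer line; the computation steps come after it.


Answer: L = -5*sqrt(61)/61, M = 0, N = 185*sqrt(61)/366

f = 37/6, f' = 2, f'' = 1, h' = 5/3, h'' = 0
E = 61/9, F = 0, G = 1369/36; answer radicand W^2 = 61/9
unnormalised second-form numerators: l = -5/3, m = 0, n = 185/18; L = l/sqrt(61/9), and similarly M = m/sqrt(W^2), N = n/sqrt(W^2)


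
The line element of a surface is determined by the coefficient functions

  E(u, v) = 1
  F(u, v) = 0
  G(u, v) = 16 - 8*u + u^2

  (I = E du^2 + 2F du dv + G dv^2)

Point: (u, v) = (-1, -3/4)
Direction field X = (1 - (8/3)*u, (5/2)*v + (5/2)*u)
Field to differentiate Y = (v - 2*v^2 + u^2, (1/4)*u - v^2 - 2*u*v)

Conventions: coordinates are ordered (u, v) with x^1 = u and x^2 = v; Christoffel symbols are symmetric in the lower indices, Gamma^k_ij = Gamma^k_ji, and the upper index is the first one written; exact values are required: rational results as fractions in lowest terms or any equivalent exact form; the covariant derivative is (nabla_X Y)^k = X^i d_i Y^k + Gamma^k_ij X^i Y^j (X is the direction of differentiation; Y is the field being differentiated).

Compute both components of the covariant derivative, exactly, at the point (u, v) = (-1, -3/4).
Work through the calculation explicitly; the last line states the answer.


E = 1, F = 0, G = 25 at the point
E_u = 0, E_v = 0, F_u = 0, F_v = 0, G_u = -10, G_v = 0
EG - F^2 = 25;  g^inv = (1/25) * [[25, 0], [0, 1]]
first-kind symbols [ij,l] = (1/2)(d_i g_jl + d_j g_il - d_l g_ij): [uu,u] = E_u/2 = 0, [uu,v] = F_u - E_v/2 = 0, [uv,u] = E_v/2 = 0, [uv,v] = G_u/2 = -5, [vv,u] = F_v - G_u/2 = 5, [vv,v] = G_v/2 = 0
Gamma^u_ij = (G*[ij,u] - F*[ij,v])/(EG - F^2), Gamma^v_ij = (E*[ij,v] - F*[ij,u])/(EG - F^2)
Gamma_uuu = 0, Gamma_uuv = 0, Gamma_uvv = 5, Gamma_vuu = 0, Gamma_vuv = -1/5, Gamma_vvv = 0
X = (11/3, -35/8), Y = (-7/8, -37/16) at the point

Answer: (nabla_X Y)^u = 9889/384, (nabla_X Y)^v = -2549/320


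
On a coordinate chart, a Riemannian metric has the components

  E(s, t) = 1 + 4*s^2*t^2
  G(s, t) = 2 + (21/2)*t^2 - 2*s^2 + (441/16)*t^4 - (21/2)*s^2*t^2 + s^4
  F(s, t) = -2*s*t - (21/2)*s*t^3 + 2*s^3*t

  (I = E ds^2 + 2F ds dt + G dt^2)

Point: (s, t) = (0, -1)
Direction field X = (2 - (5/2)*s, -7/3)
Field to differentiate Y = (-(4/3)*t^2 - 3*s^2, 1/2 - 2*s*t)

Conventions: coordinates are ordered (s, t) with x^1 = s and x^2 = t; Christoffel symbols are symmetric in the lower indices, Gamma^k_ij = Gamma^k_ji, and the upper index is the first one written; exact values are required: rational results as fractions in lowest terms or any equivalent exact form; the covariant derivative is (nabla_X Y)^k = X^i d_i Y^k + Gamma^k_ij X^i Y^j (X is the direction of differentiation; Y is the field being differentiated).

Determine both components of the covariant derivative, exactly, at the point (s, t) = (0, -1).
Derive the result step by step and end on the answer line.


E = 1, F = 0, G = 641/16 at the point
E_s = 0, E_t = 0, F_s = 25/2, F_t = 0, G_s = 0, G_t = -525/4
EG - F^2 = 641/16;  g^inv = (16/641) * [[641/16, 0], [0, 1]]
first-kind symbols [ij,l] = (1/2)(d_i g_jl + d_j g_il - d_l g_ij): [ss,s] = E_s/2 = 0, [ss,t] = F_s - E_t/2 = 25/2, [st,s] = E_t/2 = 0, [st,t] = G_s/2 = 0, [tt,s] = F_t - G_s/2 = 0, [tt,t] = G_t/2 = -525/8
Gamma^s_ij = (G*[ij,s] - F*[ij,t])/(EG - F^2), Gamma^t_ij = (E*[ij,t] - F*[ij,s])/(EG - F^2)
Gamma_sss = 0, Gamma_sst = 0, Gamma_stt = 0, Gamma_tss = 200/641, Gamma_tst = 0, Gamma_ttt = -1050/641
X = (2, -7/3), Y = (-4/3, 1/2) at the point

Answer: (nabla_X Y)^s = -56/9, (nabla_X Y)^t = 9767/1923


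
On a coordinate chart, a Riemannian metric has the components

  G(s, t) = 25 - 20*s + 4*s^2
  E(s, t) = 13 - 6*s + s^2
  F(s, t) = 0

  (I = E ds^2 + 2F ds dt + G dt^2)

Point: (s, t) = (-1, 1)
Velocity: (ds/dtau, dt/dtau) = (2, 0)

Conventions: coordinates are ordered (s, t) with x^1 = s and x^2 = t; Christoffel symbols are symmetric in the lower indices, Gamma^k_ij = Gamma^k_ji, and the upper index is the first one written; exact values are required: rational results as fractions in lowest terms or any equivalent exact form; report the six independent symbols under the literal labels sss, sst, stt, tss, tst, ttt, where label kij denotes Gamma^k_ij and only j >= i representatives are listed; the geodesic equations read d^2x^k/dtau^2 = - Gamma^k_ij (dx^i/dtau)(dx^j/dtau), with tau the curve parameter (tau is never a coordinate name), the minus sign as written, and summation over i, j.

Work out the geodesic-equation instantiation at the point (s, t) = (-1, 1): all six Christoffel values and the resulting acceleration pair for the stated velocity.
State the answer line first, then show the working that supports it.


Answer: Gamma_sss = -1/5, Gamma_sst = 0, Gamma_stt = 7/10, Gamma_tss = 0, Gamma_tst = -2/7, Gamma_ttt = 0; accelerations (d^2s/dtau^2, d^2t/dtau^2) = (4/5, 0)

E = 20, F = 0, G = 49 at the point
E_s = -8, E_t = 0, F_s = 0, F_t = 0, G_s = -28, G_t = 0
EG - F^2 = 980;  g^inv = (1/980) * [[49, 0], [0, 20]]
first-kind symbols [ij,l] = (1/2)(d_i g_jl + d_j g_il - d_l g_ij): [ss,s] = E_s/2 = -4, [ss,t] = F_s - E_t/2 = 0, [st,s] = E_t/2 = 0, [st,t] = G_s/2 = -14, [tt,s] = F_t - G_s/2 = 14, [tt,t] = G_t/2 = 0
Gamma^s_ij = (G*[ij,s] - F*[ij,t])/(EG - F^2), Gamma^t_ij = (E*[ij,t] - F*[ij,s])/(EG - F^2)
Gamma_sss = -1/5, Gamma_sst = 0, Gamma_stt = 7/10, Gamma_tss = 0, Gamma_tst = -2/7, Gamma_ttt = 0
d^2s/dtau^2 = -(Gamma_sss*(2)^2 + 2*Gamma_sst*(2)*(0) + Gamma_stt*(0)^2) = 4/5
d^2t/dtau^2 = -(Gamma_tss*(2)^2 + 2*Gamma_tst*(2)*(0) + Gamma_ttt*(0)^2) = 0


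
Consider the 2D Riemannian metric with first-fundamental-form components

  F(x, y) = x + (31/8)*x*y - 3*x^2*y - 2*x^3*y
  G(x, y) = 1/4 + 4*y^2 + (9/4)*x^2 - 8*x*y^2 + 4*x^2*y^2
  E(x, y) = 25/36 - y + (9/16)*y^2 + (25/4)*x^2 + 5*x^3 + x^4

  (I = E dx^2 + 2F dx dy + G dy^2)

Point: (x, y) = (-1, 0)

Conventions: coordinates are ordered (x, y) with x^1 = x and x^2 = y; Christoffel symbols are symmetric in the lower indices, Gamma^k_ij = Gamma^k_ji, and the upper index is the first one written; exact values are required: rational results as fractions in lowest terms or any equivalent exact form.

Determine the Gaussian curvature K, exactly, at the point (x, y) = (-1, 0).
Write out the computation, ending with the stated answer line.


E = 53/18, F = -1, G = 5/2, EG - F^2 = 229/36 at the point
E_x = -3/2, E_y = -1, F_x = 1, F_y = -39/8, G_x = -9/2, G_y = 0
E_yy = 9/8, F_xy = 31/8, G_xx = 9/2
Brioschi: K = (det M1 - det M2) / (EG - F^2)^2 with the standard first/second-derivative matrices M1, M2.
M1 = [[-E_yy/2 + F_xy - G_xx/2, E_x/2, F_x - E_y/2], [F_y - G_x/2, E, F], [G_y/2, F, G]] = [[17/16, -3/4, 3/2], [-21/8, 53/18, -1], [0, -1, 5/2]]; det M1 = 1663/288
M2 = [[0, E_y/2, G_x/2], [E_y/2, E, F], [G_x/2, F, G]] = [[0, -1/2, -9/4], [-1/2, 53/18, -1], [-9/4, -1, 5/2]]; det M2 = -569/32
det M1 - det M2 = 212/9; K = 212/9 / (229/36)^2 = 30528/52441

Answer: K = 30528/52441


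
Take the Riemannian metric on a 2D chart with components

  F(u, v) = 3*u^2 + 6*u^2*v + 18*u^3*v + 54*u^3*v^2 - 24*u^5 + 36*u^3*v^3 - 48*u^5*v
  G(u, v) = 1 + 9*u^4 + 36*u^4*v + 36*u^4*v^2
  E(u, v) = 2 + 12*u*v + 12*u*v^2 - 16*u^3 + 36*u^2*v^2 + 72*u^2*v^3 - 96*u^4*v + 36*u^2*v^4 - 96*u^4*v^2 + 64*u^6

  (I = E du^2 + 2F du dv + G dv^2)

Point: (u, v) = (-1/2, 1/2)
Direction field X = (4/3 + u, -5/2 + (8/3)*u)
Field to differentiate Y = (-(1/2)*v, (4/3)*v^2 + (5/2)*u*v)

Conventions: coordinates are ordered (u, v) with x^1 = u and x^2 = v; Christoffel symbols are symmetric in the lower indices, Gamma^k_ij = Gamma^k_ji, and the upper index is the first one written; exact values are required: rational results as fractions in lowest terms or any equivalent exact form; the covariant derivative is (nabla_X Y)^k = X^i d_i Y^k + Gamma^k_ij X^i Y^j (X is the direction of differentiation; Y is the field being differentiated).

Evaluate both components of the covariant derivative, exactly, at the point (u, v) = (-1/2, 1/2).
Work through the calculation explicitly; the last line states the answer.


E = 17/16, F = -3/8, G = 13/4 at the point
E_u = 3/4, E_v = 3, F_u = -3/4, F_v = -75/8, G_u = -18, G_v = 9/2
EG - F^2 = 53/16;  g^inv = (16/53) * [[13/4, 3/8], [3/8, 17/16]]
first-kind symbols [ij,l] = (1/2)(d_i g_jl + d_j g_il - d_l g_ij): [uu,u] = E_u/2 = 3/8, [uu,v] = F_u - E_v/2 = -9/4, [uv,u] = E_v/2 = 3/2, [uv,v] = G_u/2 = -9, [vv,u] = F_v - G_u/2 = -3/8, [vv,v] = G_v/2 = 9/4
Gamma^u_ij = (G*[ij,u] - F*[ij,v])/(EG - F^2), Gamma^v_ij = (E*[ij,v] - F*[ij,u])/(EG - F^2)
Gamma_uuu = 6/53, Gamma_uuv = 24/53, Gamma_uvv = -6/53, Gamma_vuu = -36/53, Gamma_vuv = -144/53, Gamma_vvv = 36/53
X = (5/6, -23/6), Y = (-1/4, -7/24) at the point

Answer: (nabla_X Y)^u = 2659/1272, (nabla_X Y)^v = -611/1908


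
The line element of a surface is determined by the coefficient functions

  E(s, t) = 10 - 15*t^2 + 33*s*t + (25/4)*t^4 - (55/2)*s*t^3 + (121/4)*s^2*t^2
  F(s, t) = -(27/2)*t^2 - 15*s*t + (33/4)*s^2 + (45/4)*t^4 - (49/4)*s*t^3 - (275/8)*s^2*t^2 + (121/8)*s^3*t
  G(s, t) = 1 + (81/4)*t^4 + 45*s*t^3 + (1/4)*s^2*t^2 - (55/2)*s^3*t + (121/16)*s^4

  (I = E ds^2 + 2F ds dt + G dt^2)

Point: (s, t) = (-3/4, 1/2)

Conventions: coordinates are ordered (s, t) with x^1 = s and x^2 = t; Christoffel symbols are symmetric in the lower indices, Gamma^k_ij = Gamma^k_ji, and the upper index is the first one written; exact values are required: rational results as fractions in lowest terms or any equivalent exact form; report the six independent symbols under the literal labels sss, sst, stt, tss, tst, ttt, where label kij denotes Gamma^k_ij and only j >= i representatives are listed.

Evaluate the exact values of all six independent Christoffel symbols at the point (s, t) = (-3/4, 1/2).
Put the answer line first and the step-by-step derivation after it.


Answer: Gamma_sss = 704/5221, Gamma_sst = -1696/5221, Gamma_stt = -192/5221, Gamma_tss = 25872/26105, Gamma_tst = -62328/26105, Gamma_ttt = -7056/26105

E = 281/256, F = 735/1024, G = 25705/4096 at the point
E_s = 55/32, E_t = -265/64, F_s = 1087/256, F_t = -7911/512, G_s = -7791/256, G_t = -441/128
EG - F^2 = 26105/4096;  g^inv = (4096/26105) * [[25705/4096, -735/1024], [-735/1024, 281/256]]
first-kind symbols [ij,l] = (1/2)(d_i g_jl + d_j g_il - d_l g_ij): [ss,s] = E_s/2 = 55/64, [ss,t] = F_s - E_t/2 = 1617/256, [st,s] = E_t/2 = -265/128, [st,t] = G_s/2 = -7791/512, [tt,s] = F_t - G_s/2 = -15/64, [tt,t] = G_t/2 = -441/256
Gamma^s_ij = (G*[ij,s] - F*[ij,t])/(EG - F^2), Gamma^t_ij = (E*[ij,t] - F*[ij,s])/(EG - F^2)


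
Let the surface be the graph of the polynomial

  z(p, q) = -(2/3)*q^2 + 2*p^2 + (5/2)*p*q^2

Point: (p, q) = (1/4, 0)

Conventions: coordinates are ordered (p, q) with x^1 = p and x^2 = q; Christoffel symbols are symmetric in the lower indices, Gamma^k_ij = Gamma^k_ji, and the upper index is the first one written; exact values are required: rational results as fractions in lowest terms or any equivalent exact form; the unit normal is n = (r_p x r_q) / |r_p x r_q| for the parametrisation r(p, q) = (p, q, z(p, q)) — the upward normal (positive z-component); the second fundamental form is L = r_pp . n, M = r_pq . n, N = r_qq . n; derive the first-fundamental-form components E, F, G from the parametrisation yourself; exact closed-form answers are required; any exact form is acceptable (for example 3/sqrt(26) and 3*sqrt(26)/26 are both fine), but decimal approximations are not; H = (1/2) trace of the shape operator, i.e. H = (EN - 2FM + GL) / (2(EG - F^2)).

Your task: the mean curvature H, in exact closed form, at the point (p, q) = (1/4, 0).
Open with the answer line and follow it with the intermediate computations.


Answer: H = 23*sqrt(2)/48

z_p = 1, z_q = 0, z_pp = 4, z_pq = 0, z_qq = -1/12
E = 2, F = 0, G = 1; answer radicand W^2 = 2
unnormalised second-form numerators: l = 4, m = 0, n = -1/12; L = l/sqrt(2), and similarly M = m/sqrt(W^2), N = n/sqrt(W^2)
H = (E*n - 2*F*m + G*l) / (2*(EG - F^2)*sqrt(W^2)); E*n - 2*F*m + G*l = 23/6, EG - F^2 = 2, so H = (23/24)/sqrt(2)


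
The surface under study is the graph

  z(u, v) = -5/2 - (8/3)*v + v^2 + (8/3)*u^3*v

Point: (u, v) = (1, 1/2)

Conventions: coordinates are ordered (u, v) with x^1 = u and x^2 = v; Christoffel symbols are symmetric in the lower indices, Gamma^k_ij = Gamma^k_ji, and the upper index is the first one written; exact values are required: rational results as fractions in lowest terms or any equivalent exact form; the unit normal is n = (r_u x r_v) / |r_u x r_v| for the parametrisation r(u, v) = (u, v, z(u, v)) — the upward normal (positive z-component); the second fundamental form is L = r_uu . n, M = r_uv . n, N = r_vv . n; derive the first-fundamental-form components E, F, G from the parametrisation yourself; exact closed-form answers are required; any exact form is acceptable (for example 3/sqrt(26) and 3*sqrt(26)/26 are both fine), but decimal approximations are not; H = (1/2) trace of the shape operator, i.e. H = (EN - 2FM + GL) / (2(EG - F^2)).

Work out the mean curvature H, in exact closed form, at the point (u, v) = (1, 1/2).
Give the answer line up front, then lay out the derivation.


Answer: H = -7*sqrt(2)/108

z_u = 4, z_v = 1, z_uu = 8, z_uv = 8, z_vv = 2
E = 17, F = 4, G = 2; answer radicand W^2 = 18
unnormalised second-form numerators: l = 8, m = 8, n = 2; L = l/sqrt(18), and similarly M = m/sqrt(W^2), N = n/sqrt(W^2)
H = (E*n - 2*F*m + G*l) / (2*(EG - F^2)*sqrt(W^2)); E*n - 2*F*m + G*l = -14, EG - F^2 = 18, so H = (-7/18)/sqrt(18)


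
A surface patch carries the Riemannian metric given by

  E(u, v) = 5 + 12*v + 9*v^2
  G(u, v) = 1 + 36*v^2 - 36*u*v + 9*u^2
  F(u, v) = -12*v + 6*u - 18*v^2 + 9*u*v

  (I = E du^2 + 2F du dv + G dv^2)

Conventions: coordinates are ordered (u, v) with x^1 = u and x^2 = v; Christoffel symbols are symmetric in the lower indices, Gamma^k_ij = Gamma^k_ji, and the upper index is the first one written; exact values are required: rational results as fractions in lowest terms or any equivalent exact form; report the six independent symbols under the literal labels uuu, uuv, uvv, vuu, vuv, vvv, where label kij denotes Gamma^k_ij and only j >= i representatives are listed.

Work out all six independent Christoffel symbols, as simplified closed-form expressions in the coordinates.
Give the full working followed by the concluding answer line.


E = 5 + 12*v + 9*v^2; F = -12*v + 6*u - 18*v^2 + 9*u*v; G = 1 + 36*v^2 - 36*u*v + 9*u^2
Gamma^k_ij = (1/2) g^{kl} (d_i g_jl + d_j g_il - d_l g_ij), with g^inv = (1/(EG-F^2)) [[G, -F], [-F, E]]
first partials: E_u = 0, E_v = 12 + 18*v, F_u = 6 + 9*v, F_v = -12 - 36*v + 9*u, G_u = -36*v + 18*u, G_v = 72*v - 36*u
D = EG - F^2 = 5 + 12*v + 45*v^2 - 36*u*v + 9*u^2
expanded: Gamma^u_uu = (G E_u - 2F F_u + F E_v)/(2D), Gamma^u_uv = (G E_v - F G_u)/(2D), Gamma^u_vv = (2G F_v - G G_u - F G_v)/(2D), Gamma^v_uu = (2E F_u - E E_v - F E_u)/(2D), Gamma^v_uv = (E G_u - F E_v)/(2D), Gamma^v_vv = (E G_v - 2F F_v + F G_u)/(2D); substitute and cancel common factors

Answer: Gamma_uuu = 0, Gamma_uuv = (9*v + 6)/(9*u^2 - 36*u*v + 45*v^2 + 12*v + 5), Gamma_uvv = (-18*v - 12)/(9*u^2 - 36*u*v + 45*v^2 + 12*v + 5), Gamma_vuu = 0, Gamma_vuv = (9*u - 18*v)/(9*u^2 - 36*u*v + 45*v^2 + 12*v + 5), Gamma_vvv = (-18*u + 36*v)/(9*u^2 - 36*u*v + 45*v^2 + 12*v + 5)


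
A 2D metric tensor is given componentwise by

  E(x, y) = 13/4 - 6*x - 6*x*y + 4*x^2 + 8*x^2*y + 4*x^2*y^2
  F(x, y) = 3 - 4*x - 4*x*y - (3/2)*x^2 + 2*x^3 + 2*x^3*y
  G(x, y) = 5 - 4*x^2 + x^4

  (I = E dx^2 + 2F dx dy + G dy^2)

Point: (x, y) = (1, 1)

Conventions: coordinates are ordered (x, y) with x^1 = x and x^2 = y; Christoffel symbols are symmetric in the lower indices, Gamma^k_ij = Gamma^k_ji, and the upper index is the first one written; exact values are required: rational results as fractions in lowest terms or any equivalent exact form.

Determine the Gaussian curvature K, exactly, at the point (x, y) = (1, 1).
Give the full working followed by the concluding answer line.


E = 29/4, F = -5/2, G = 2, EG - F^2 = 33/4 at the point
E_x = 20, E_y = 10, F_x = 1, F_y = -2, G_x = -4, G_y = 0
E_yy = 8, F_xy = 2, G_xx = 4
Compute both Brioschi determinants and normalise by (EG - F^2)^2.
M1 = [[-E_yy/2 + F_xy - G_xx/2, E_x/2, F_x - E_y/2], [F_y - G_x/2, E, F], [G_y/2, F, G]] = [[-4, 10, -4], [0, 29/4, -5/2], [0, -5/2, 2]]; det M1 = -33
M2 = [[0, E_y/2, G_x/2], [E_y/2, E, F], [G_x/2, F, G]] = [[0, 5, -2], [5, 29/4, -5/2], [-2, -5/2, 2]]; det M2 = -29
det M1 - det M2 = -4; K = -4 / (33/4)^2 = -64/1089

Answer: K = -64/1089


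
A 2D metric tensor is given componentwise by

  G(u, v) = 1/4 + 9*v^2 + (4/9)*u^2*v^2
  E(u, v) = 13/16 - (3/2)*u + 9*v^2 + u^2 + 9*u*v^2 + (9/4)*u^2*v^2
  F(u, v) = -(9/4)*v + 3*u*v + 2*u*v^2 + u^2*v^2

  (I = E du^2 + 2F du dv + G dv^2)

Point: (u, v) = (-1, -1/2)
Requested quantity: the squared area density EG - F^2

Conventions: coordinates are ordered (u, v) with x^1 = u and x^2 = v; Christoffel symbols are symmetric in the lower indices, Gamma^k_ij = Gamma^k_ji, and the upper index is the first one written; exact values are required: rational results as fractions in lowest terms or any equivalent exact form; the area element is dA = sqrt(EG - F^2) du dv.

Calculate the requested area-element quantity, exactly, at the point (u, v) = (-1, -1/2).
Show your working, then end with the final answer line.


E = 31/8, F = 19/8, G = 47/18; EG - F^2 = 2579/576

Answer: EG - F^2 = 2579/576


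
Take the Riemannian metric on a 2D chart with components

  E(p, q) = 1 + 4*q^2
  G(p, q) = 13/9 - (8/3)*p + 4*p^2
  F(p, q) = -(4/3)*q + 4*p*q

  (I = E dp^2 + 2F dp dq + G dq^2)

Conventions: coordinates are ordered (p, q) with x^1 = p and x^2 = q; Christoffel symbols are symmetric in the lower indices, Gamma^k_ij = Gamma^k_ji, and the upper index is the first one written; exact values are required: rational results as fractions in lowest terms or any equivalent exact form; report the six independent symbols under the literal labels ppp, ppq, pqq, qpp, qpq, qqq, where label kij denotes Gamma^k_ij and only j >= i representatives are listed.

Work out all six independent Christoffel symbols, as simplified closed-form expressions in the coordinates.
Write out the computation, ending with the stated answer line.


E = 1 + 4*q^2; F = -(4/3)*q + 4*p*q; G = 13/9 - (8/3)*p + 4*p^2
Gamma^k_ij = (1/2) g^{kl} (d_i g_jl + d_j g_il - d_l g_ij), with g^inv = (1/(EG-F^2)) [[G, -F], [-F, E]]
first partials: E_p = 0, E_q = 8*q, F_p = 4*q, F_q = -4/3 + 4*p, G_p = -8/3 + 8*p, G_q = 0
D = EG - F^2 = 13/9 - (8/3)*p + 4*q^2 + 4*p^2
expanded: Gamma^p_pp = (G E_p - 2F F_p + F E_q)/(2D), Gamma^p_pq = (G E_q - F G_p)/(2D), Gamma^p_qq = (2G F_q - G G_p - F G_q)/(2D), Gamma^q_pp = (2E F_p - E E_q - F E_p)/(2D), Gamma^q_pq = (E G_p - F E_q)/(2D), Gamma^q_qq = (E G_q - 2F F_q + F G_p)/(2D); substitute and cancel common factors

Answer: Gamma_ppp = 0, Gamma_ppq = 36*q/(36*p^2 - 24*p + 36*q^2 + 13), Gamma_pqq = 0, Gamma_qpp = 0, Gamma_qpq = (36*p - 12)/(36*p^2 - 24*p + 36*q^2 + 13), Gamma_qqq = 0


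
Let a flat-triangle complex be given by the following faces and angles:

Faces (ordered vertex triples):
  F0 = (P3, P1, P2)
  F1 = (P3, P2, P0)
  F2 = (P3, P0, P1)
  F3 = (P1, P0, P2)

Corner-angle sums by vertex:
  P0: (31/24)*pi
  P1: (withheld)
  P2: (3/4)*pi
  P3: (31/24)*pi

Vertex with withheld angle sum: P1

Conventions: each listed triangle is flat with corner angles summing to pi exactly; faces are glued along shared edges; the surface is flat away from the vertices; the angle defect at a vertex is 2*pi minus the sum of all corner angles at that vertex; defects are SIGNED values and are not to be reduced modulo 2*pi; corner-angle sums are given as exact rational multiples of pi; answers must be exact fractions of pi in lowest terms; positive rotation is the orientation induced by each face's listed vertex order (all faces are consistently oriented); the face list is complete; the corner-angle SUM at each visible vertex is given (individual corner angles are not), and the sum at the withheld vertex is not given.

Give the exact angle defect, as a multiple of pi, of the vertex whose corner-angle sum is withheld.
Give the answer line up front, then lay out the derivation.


Answer: defect(P1) = (4/3)*pi

V = 4, E = 6, F = 4; chi = V - E + F = 2
Gauss-Bonnet: total defect = 2*pi*chi = 4*pi; visible defects sum to (8/3)*pi


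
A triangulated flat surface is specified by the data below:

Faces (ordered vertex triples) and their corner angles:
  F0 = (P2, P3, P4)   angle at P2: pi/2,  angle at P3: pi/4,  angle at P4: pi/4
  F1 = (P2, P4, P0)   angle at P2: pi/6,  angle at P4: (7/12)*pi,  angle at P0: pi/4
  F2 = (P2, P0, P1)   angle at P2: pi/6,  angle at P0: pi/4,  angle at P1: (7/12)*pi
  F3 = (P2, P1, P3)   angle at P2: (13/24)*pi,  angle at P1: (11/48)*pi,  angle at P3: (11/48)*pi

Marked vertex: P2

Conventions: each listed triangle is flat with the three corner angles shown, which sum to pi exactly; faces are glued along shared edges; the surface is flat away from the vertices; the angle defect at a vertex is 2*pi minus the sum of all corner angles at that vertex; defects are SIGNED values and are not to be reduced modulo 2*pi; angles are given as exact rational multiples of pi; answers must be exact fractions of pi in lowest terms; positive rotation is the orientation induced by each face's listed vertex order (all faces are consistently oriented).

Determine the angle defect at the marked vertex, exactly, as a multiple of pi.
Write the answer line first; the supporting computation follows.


Answer: defect(P2) = (5/8)*pi

Sum of corner angles at P2: (11/8)*pi
defect = 2*pi - (11/8)*pi
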